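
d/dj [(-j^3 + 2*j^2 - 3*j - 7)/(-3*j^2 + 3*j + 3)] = (j^4 - 2*j^3 - 4*j^2 - 10*j + 4)/(3*(j^4 - 2*j^3 - j^2 + 2*j + 1))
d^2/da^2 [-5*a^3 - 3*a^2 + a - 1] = -30*a - 6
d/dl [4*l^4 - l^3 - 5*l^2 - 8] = l*(16*l^2 - 3*l - 10)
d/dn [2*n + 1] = 2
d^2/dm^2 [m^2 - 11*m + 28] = 2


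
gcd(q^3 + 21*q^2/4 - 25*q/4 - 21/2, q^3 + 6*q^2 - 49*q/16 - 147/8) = q^2 + 17*q/4 - 21/2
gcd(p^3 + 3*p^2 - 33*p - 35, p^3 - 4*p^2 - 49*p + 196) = p + 7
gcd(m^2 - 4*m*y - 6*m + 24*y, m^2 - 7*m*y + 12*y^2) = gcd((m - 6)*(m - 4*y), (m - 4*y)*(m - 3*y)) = -m + 4*y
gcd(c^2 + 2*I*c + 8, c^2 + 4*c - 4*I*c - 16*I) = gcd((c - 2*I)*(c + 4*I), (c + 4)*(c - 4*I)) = 1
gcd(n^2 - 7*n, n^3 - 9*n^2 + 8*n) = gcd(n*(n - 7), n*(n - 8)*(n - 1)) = n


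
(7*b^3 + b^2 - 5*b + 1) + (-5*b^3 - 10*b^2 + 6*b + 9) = 2*b^3 - 9*b^2 + b + 10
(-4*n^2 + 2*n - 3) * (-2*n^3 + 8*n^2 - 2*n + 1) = 8*n^5 - 36*n^4 + 30*n^3 - 32*n^2 + 8*n - 3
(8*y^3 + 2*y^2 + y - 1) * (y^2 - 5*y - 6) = 8*y^5 - 38*y^4 - 57*y^3 - 18*y^2 - y + 6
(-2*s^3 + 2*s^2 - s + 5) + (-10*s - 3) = -2*s^3 + 2*s^2 - 11*s + 2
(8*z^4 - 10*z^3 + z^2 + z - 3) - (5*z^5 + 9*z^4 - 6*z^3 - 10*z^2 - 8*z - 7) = -5*z^5 - z^4 - 4*z^3 + 11*z^2 + 9*z + 4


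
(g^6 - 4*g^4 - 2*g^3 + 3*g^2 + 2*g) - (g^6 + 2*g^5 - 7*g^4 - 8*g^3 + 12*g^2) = -2*g^5 + 3*g^4 + 6*g^3 - 9*g^2 + 2*g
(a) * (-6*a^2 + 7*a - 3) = -6*a^3 + 7*a^2 - 3*a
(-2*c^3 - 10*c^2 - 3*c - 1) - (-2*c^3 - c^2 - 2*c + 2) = -9*c^2 - c - 3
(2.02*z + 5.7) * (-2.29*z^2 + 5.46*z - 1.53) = -4.6258*z^3 - 2.0238*z^2 + 28.0314*z - 8.721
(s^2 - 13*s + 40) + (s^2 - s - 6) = 2*s^2 - 14*s + 34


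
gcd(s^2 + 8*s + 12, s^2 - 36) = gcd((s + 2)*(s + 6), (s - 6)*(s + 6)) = s + 6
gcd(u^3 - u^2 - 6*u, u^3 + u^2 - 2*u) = u^2 + 2*u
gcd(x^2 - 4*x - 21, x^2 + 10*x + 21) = x + 3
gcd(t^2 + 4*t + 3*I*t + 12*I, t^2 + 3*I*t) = t + 3*I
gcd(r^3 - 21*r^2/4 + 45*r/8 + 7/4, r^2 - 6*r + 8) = r - 2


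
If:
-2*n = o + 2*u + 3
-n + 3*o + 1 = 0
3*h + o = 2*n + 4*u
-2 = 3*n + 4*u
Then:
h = 1/3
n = -2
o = -1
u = 1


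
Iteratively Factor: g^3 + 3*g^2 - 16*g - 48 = (g - 4)*(g^2 + 7*g + 12) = (g - 4)*(g + 4)*(g + 3)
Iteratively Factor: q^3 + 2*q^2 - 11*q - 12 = (q + 4)*(q^2 - 2*q - 3) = (q - 3)*(q + 4)*(q + 1)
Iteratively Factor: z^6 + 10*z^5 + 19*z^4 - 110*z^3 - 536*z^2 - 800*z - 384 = (z + 4)*(z^5 + 6*z^4 - 5*z^3 - 90*z^2 - 176*z - 96) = (z + 1)*(z + 4)*(z^4 + 5*z^3 - 10*z^2 - 80*z - 96) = (z + 1)*(z + 3)*(z + 4)*(z^3 + 2*z^2 - 16*z - 32) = (z + 1)*(z + 3)*(z + 4)^2*(z^2 - 2*z - 8) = (z - 4)*(z + 1)*(z + 3)*(z + 4)^2*(z + 2)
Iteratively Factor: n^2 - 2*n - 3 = (n - 3)*(n + 1)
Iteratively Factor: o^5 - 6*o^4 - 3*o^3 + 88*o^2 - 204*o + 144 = (o - 3)*(o^4 - 3*o^3 - 12*o^2 + 52*o - 48) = (o - 3)*(o - 2)*(o^3 - o^2 - 14*o + 24) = (o - 3)^2*(o - 2)*(o^2 + 2*o - 8) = (o - 3)^2*(o - 2)^2*(o + 4)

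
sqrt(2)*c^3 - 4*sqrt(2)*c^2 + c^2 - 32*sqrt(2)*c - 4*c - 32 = (c - 8)*(c + 4)*(sqrt(2)*c + 1)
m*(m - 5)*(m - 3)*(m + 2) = m^4 - 6*m^3 - m^2 + 30*m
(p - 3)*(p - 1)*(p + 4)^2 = p^4 + 4*p^3 - 13*p^2 - 40*p + 48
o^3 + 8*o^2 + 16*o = o*(o + 4)^2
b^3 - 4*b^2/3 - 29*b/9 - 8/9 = (b - 8/3)*(b + 1/3)*(b + 1)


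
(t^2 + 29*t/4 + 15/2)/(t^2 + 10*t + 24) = (t + 5/4)/(t + 4)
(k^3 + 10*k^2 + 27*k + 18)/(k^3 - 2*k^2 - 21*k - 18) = (k + 6)/(k - 6)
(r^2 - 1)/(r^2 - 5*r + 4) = (r + 1)/(r - 4)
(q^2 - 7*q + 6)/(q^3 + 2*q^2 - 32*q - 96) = (q - 1)/(q^2 + 8*q + 16)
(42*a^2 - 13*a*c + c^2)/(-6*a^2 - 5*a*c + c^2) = (-7*a + c)/(a + c)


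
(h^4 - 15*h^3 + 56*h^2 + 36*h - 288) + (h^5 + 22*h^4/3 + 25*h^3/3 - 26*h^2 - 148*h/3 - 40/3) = h^5 + 25*h^4/3 - 20*h^3/3 + 30*h^2 - 40*h/3 - 904/3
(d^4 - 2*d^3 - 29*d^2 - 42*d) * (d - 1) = d^5 - 3*d^4 - 27*d^3 - 13*d^2 + 42*d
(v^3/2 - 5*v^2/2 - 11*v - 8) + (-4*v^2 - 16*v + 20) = v^3/2 - 13*v^2/2 - 27*v + 12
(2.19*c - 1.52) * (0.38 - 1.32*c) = -2.8908*c^2 + 2.8386*c - 0.5776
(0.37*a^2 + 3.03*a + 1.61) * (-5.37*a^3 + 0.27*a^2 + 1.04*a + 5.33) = -1.9869*a^5 - 16.1712*a^4 - 7.4428*a^3 + 5.558*a^2 + 17.8243*a + 8.5813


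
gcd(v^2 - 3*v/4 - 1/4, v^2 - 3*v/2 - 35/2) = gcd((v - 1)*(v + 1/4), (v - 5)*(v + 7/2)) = 1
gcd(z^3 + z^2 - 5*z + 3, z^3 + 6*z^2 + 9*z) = z + 3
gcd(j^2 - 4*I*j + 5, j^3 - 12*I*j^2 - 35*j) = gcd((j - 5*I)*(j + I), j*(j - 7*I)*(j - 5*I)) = j - 5*I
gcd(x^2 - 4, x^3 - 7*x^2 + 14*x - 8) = x - 2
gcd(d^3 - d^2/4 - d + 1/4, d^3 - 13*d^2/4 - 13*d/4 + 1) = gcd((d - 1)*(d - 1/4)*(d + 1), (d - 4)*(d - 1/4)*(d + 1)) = d^2 + 3*d/4 - 1/4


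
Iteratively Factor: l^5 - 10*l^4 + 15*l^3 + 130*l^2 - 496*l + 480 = (l - 2)*(l^4 - 8*l^3 - l^2 + 128*l - 240) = (l - 4)*(l - 2)*(l^3 - 4*l^2 - 17*l + 60) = (l - 4)*(l - 3)*(l - 2)*(l^2 - l - 20) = (l - 4)*(l - 3)*(l - 2)*(l + 4)*(l - 5)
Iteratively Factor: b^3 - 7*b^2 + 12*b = (b - 4)*(b^2 - 3*b) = (b - 4)*(b - 3)*(b)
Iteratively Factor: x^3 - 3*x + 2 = (x + 2)*(x^2 - 2*x + 1) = (x - 1)*(x + 2)*(x - 1)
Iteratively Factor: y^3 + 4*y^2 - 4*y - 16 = (y + 4)*(y^2 - 4) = (y + 2)*(y + 4)*(y - 2)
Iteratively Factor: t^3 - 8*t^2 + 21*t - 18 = (t - 3)*(t^2 - 5*t + 6) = (t - 3)*(t - 2)*(t - 3)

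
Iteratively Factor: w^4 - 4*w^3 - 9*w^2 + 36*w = (w)*(w^3 - 4*w^2 - 9*w + 36) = w*(w - 4)*(w^2 - 9) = w*(w - 4)*(w - 3)*(w + 3)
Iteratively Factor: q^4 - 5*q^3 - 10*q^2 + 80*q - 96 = (q + 4)*(q^3 - 9*q^2 + 26*q - 24) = (q - 2)*(q + 4)*(q^2 - 7*q + 12) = (q - 4)*(q - 2)*(q + 4)*(q - 3)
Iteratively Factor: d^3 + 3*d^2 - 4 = (d - 1)*(d^2 + 4*d + 4) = (d - 1)*(d + 2)*(d + 2)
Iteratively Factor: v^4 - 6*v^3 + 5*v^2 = (v - 1)*(v^3 - 5*v^2) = v*(v - 1)*(v^2 - 5*v) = v*(v - 5)*(v - 1)*(v)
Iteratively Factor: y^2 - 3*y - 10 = (y - 5)*(y + 2)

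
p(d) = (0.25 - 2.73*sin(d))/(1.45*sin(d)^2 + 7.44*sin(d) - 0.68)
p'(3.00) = 0.17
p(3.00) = -0.34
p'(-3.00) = -0.06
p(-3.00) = -0.37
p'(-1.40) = 0.02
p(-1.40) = -0.45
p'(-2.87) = -0.07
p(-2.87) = -0.38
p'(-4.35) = -0.02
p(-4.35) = -0.31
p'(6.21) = 0.05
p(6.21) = -0.37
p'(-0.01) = 0.01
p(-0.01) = -0.37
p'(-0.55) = 0.07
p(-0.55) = -0.40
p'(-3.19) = 0.29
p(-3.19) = -0.37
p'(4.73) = 0.00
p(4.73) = -0.45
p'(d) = (0.25 - 2.73*sin(d))*(-2.9*sin(d)*cos(d) - 7.44*cos(d))/(1.45*sin(d)^2 + 7.44*sin(d) - 0.68)^2 - 2.73*cos(d)/(1.45*sin(d)^2 + 7.44*sin(d) - 0.68) = (3.9585*sin(d)^2 - 0.725000000000001*sin(d) - 0.00360000000000005)*cos(d)/(2.1025*sin(d)^4 + 21.576*sin(d)^3 + 53.3816*sin(d)^2 - 10.1184*sin(d) + 0.4624)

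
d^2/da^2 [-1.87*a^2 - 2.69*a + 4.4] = -3.74000000000000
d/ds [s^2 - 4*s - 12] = 2*s - 4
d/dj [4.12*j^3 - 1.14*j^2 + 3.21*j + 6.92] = 12.36*j^2 - 2.28*j + 3.21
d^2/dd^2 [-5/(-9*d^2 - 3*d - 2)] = 90*(-9*d^2 - 3*d + (6*d + 1)^2 - 2)/(9*d^2 + 3*d + 2)^3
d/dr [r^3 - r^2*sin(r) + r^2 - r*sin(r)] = -r^2*cos(r) + 3*r^2 - 2*r*sin(r) - r*cos(r) + 2*r - sin(r)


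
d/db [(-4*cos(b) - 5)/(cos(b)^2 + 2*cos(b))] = -(4*sin(b) + 10*sin(b)/cos(b)^2 + 10*tan(b))/(cos(b) + 2)^2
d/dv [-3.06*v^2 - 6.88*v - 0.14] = -6.12*v - 6.88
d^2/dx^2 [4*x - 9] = 0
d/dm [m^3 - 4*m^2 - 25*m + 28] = 3*m^2 - 8*m - 25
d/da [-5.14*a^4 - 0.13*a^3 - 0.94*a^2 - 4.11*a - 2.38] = -20.56*a^3 - 0.39*a^2 - 1.88*a - 4.11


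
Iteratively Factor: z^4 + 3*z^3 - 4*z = (z + 2)*(z^3 + z^2 - 2*z) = (z - 1)*(z + 2)*(z^2 + 2*z) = z*(z - 1)*(z + 2)*(z + 2)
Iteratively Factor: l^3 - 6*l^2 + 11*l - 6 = (l - 3)*(l^2 - 3*l + 2) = (l - 3)*(l - 1)*(l - 2)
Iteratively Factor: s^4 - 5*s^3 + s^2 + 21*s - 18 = (s + 2)*(s^3 - 7*s^2 + 15*s - 9) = (s - 1)*(s + 2)*(s^2 - 6*s + 9) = (s - 3)*(s - 1)*(s + 2)*(s - 3)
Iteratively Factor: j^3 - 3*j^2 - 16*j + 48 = (j + 4)*(j^2 - 7*j + 12) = (j - 4)*(j + 4)*(j - 3)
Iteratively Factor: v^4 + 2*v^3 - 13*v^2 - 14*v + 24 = (v + 2)*(v^3 - 13*v + 12) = (v - 3)*(v + 2)*(v^2 + 3*v - 4) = (v - 3)*(v - 1)*(v + 2)*(v + 4)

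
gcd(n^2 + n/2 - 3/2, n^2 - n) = n - 1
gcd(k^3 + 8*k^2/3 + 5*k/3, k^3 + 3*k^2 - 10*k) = k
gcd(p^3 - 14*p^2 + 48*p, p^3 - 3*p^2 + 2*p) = p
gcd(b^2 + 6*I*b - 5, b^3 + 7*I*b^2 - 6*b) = b + I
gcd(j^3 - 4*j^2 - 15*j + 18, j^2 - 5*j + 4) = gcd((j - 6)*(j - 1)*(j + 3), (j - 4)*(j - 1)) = j - 1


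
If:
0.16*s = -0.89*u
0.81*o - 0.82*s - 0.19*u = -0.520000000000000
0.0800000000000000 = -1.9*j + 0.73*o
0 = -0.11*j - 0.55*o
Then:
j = -0.04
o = 0.01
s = 0.67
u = -0.12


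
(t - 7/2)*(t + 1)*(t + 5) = t^3 + 5*t^2/2 - 16*t - 35/2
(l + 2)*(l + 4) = l^2 + 6*l + 8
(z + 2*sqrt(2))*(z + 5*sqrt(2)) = z^2 + 7*sqrt(2)*z + 20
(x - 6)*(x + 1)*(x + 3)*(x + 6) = x^4 + 4*x^3 - 33*x^2 - 144*x - 108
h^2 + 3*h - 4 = (h - 1)*(h + 4)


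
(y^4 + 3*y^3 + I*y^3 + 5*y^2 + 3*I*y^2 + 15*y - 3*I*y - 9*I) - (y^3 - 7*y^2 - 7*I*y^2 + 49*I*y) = y^4 + 2*y^3 + I*y^3 + 12*y^2 + 10*I*y^2 + 15*y - 52*I*y - 9*I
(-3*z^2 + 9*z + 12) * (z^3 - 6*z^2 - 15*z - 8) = -3*z^5 + 27*z^4 + 3*z^3 - 183*z^2 - 252*z - 96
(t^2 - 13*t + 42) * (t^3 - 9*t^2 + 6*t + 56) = t^5 - 22*t^4 + 165*t^3 - 400*t^2 - 476*t + 2352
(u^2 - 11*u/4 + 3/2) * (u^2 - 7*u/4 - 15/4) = u^4 - 9*u^3/2 + 41*u^2/16 + 123*u/16 - 45/8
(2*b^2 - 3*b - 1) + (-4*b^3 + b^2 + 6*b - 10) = -4*b^3 + 3*b^2 + 3*b - 11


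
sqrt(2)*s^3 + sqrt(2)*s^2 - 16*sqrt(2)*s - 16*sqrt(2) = (s - 4)*(s + 4)*(sqrt(2)*s + sqrt(2))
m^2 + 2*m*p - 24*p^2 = (m - 4*p)*(m + 6*p)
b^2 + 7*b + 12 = (b + 3)*(b + 4)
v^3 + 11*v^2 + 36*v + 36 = (v + 2)*(v + 3)*(v + 6)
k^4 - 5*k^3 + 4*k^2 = k^2*(k - 4)*(k - 1)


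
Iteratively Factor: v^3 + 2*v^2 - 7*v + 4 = (v - 1)*(v^2 + 3*v - 4) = (v - 1)*(v + 4)*(v - 1)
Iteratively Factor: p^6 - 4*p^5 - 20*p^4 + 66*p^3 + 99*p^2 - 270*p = (p + 3)*(p^5 - 7*p^4 + p^3 + 63*p^2 - 90*p) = (p - 3)*(p + 3)*(p^4 - 4*p^3 - 11*p^2 + 30*p) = (p - 3)*(p + 3)^2*(p^3 - 7*p^2 + 10*p) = (p - 3)*(p - 2)*(p + 3)^2*(p^2 - 5*p) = (p - 5)*(p - 3)*(p - 2)*(p + 3)^2*(p)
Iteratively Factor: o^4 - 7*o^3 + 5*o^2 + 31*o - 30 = (o + 2)*(o^3 - 9*o^2 + 23*o - 15) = (o - 5)*(o + 2)*(o^2 - 4*o + 3) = (o - 5)*(o - 1)*(o + 2)*(o - 3)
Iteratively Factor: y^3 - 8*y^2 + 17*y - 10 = (y - 5)*(y^2 - 3*y + 2) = (y - 5)*(y - 1)*(y - 2)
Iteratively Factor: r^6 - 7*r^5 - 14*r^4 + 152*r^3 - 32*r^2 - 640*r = (r + 4)*(r^5 - 11*r^4 + 30*r^3 + 32*r^2 - 160*r) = (r - 4)*(r + 4)*(r^4 - 7*r^3 + 2*r^2 + 40*r) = (r - 5)*(r - 4)*(r + 4)*(r^3 - 2*r^2 - 8*r) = (r - 5)*(r - 4)^2*(r + 4)*(r^2 + 2*r) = r*(r - 5)*(r - 4)^2*(r + 4)*(r + 2)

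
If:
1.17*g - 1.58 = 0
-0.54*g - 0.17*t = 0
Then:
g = 1.35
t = -4.29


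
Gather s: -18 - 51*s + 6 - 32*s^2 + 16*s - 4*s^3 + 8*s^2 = -4*s^3 - 24*s^2 - 35*s - 12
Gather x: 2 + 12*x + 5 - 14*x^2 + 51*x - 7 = -14*x^2 + 63*x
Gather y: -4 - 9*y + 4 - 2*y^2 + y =-2*y^2 - 8*y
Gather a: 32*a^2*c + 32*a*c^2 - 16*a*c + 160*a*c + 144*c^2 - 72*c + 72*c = 32*a^2*c + a*(32*c^2 + 144*c) + 144*c^2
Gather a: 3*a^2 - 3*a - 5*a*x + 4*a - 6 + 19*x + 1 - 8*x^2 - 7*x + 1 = 3*a^2 + a*(1 - 5*x) - 8*x^2 + 12*x - 4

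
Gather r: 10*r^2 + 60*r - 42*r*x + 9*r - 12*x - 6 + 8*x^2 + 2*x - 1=10*r^2 + r*(69 - 42*x) + 8*x^2 - 10*x - 7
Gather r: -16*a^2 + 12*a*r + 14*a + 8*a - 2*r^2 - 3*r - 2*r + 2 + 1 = -16*a^2 + 22*a - 2*r^2 + r*(12*a - 5) + 3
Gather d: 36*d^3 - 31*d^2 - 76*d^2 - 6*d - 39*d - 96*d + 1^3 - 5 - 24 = 36*d^3 - 107*d^2 - 141*d - 28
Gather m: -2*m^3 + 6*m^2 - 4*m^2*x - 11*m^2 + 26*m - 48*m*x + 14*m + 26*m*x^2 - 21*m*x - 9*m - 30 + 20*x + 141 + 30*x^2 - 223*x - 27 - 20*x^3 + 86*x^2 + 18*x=-2*m^3 + m^2*(-4*x - 5) + m*(26*x^2 - 69*x + 31) - 20*x^3 + 116*x^2 - 185*x + 84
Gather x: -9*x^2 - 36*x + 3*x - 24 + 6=-9*x^2 - 33*x - 18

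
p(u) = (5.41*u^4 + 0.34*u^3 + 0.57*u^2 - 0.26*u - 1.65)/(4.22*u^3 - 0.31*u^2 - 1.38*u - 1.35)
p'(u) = (-12.66*u^2 + 0.62*u + 1.38)*(5.41*u^4 + 0.34*u^3 + 0.57*u^2 - 0.26*u - 1.65)/(4.22*u^3 - 0.31*u^2 - 1.38*u - 1.35)^2 + (21.64*u^3 + 1.02*u^2 + 1.14*u - 0.26)/(4.22*u^3 - 0.31*u^2 - 1.38*u - 1.35) = (22.8302*u^6 - 3.3542*u^5 - 24.9082*u^4 - 27.958*u^3 + 18.6448*u^2 - 2.562*u - 1.926)/(17.8084*u^6 - 2.6164*u^5 - 11.5511*u^4 - 10.5384*u^3 + 2.7414*u^2 + 3.726*u + 1.8225)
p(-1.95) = -2.46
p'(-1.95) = 1.31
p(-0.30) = 1.38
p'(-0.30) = 0.95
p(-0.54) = 0.69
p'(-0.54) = 4.27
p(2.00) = 3.15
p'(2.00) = 0.99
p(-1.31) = -1.55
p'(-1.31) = 1.65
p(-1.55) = -1.92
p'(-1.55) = 1.44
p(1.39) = 2.71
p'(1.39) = 0.17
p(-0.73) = -0.12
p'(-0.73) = 3.86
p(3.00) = 4.26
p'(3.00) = 1.18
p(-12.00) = -15.25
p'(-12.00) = 1.28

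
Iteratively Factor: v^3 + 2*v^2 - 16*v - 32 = (v + 4)*(v^2 - 2*v - 8) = (v - 4)*(v + 4)*(v + 2)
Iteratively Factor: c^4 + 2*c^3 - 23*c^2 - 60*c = (c - 5)*(c^3 + 7*c^2 + 12*c) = (c - 5)*(c + 4)*(c^2 + 3*c) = c*(c - 5)*(c + 4)*(c + 3)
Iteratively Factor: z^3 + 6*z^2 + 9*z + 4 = (z + 4)*(z^2 + 2*z + 1) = (z + 1)*(z + 4)*(z + 1)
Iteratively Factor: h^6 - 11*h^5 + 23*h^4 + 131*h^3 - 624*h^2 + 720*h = (h + 4)*(h^5 - 15*h^4 + 83*h^3 - 201*h^2 + 180*h) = (h - 3)*(h + 4)*(h^4 - 12*h^3 + 47*h^2 - 60*h) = (h - 3)^2*(h + 4)*(h^3 - 9*h^2 + 20*h) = (h - 4)*(h - 3)^2*(h + 4)*(h^2 - 5*h) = (h - 5)*(h - 4)*(h - 3)^2*(h + 4)*(h)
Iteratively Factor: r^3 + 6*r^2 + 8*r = (r + 4)*(r^2 + 2*r) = r*(r + 4)*(r + 2)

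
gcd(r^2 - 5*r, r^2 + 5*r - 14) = 1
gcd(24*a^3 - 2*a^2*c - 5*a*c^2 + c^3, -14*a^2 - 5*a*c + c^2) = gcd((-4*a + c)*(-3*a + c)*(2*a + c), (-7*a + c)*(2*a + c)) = 2*a + c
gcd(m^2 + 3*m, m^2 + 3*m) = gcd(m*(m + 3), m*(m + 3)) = m^2 + 3*m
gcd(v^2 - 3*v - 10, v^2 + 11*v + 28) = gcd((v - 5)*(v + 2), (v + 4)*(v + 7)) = 1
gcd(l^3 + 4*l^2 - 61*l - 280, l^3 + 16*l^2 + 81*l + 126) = l + 7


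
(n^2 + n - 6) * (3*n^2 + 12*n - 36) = 3*n^4 + 15*n^3 - 42*n^2 - 108*n + 216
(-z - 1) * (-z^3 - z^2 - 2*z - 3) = z^4 + 2*z^3 + 3*z^2 + 5*z + 3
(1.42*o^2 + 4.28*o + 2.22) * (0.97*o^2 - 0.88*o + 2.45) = 1.3774*o^4 + 2.902*o^3 + 1.866*o^2 + 8.5324*o + 5.439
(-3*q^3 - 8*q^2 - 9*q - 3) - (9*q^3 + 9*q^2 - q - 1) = -12*q^3 - 17*q^2 - 8*q - 2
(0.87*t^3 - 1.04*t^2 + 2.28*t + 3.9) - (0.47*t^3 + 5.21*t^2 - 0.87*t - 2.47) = 0.4*t^3 - 6.25*t^2 + 3.15*t + 6.37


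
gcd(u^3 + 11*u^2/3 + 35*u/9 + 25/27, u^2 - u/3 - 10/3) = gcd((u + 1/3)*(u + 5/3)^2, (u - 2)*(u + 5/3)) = u + 5/3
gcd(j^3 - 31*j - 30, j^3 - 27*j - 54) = j - 6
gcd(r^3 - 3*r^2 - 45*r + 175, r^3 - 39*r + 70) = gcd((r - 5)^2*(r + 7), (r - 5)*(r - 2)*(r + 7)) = r^2 + 2*r - 35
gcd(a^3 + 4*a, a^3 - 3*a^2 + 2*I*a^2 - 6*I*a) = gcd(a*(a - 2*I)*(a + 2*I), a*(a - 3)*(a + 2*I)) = a^2 + 2*I*a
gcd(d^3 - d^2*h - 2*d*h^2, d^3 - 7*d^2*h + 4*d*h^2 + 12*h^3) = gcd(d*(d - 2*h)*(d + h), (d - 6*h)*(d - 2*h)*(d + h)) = d^2 - d*h - 2*h^2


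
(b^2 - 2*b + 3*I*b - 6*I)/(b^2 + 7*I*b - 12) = (b - 2)/(b + 4*I)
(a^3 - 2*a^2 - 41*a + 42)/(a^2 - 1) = (a^2 - a - 42)/(a + 1)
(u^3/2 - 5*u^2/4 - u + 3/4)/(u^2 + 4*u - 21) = (2*u^2 + u - 1)/(4*(u + 7))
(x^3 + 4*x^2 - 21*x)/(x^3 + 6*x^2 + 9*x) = (x^2 + 4*x - 21)/(x^2 + 6*x + 9)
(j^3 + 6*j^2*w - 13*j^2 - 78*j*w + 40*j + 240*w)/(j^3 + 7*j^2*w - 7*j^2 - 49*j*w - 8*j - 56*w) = (j^2 + 6*j*w - 5*j - 30*w)/(j^2 + 7*j*w + j + 7*w)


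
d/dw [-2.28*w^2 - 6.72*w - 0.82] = -4.56*w - 6.72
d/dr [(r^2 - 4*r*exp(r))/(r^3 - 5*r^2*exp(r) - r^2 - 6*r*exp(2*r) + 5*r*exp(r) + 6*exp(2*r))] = (r*(r - 4*exp(r))*(5*r^2*exp(r) - 3*r^2 + 12*r*exp(2*r) + 5*r*exp(r) + 2*r - 6*exp(2*r) - 5*exp(r)) + 2*(-2*r*exp(r) + r - 2*exp(r))*(r^3 - 5*r^2*exp(r) - r^2 - 6*r*exp(2*r) + 5*r*exp(r) + 6*exp(2*r)))/(r^3 - 5*r^2*exp(r) - r^2 - 6*r*exp(2*r) + 5*r*exp(r) + 6*exp(2*r))^2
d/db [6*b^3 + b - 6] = 18*b^2 + 1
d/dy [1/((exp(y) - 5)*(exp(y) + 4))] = (1 - 2*exp(y))*exp(y)/(exp(4*y) - 2*exp(3*y) - 39*exp(2*y) + 40*exp(y) + 400)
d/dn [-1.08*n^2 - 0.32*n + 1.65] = -2.16*n - 0.32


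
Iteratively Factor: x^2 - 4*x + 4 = (x - 2)*(x - 2)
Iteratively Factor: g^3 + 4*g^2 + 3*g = (g + 3)*(g^2 + g) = (g + 1)*(g + 3)*(g)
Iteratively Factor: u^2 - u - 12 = (u + 3)*(u - 4)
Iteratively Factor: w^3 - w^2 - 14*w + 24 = (w + 4)*(w^2 - 5*w + 6) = (w - 3)*(w + 4)*(w - 2)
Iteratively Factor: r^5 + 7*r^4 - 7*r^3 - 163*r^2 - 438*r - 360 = (r + 2)*(r^4 + 5*r^3 - 17*r^2 - 129*r - 180) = (r - 5)*(r + 2)*(r^3 + 10*r^2 + 33*r + 36) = (r - 5)*(r + 2)*(r + 4)*(r^2 + 6*r + 9) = (r - 5)*(r + 2)*(r + 3)*(r + 4)*(r + 3)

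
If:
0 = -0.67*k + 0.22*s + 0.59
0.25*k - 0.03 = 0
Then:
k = 0.12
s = -2.32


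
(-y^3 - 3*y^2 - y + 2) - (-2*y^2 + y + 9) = -y^3 - y^2 - 2*y - 7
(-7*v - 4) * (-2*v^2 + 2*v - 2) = 14*v^3 - 6*v^2 + 6*v + 8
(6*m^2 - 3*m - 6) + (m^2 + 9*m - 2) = 7*m^2 + 6*m - 8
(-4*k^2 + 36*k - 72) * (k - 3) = -4*k^3 + 48*k^2 - 180*k + 216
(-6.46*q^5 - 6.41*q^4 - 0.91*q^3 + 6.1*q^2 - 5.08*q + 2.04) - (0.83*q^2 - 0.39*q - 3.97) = -6.46*q^5 - 6.41*q^4 - 0.91*q^3 + 5.27*q^2 - 4.69*q + 6.01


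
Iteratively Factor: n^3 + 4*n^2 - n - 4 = (n - 1)*(n^2 + 5*n + 4) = (n - 1)*(n + 4)*(n + 1)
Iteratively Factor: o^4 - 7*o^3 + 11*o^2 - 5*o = (o - 1)*(o^3 - 6*o^2 + 5*o) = (o - 1)^2*(o^2 - 5*o) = o*(o - 1)^2*(o - 5)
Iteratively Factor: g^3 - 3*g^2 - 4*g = (g - 4)*(g^2 + g) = g*(g - 4)*(g + 1)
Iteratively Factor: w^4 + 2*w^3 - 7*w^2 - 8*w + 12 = (w + 3)*(w^3 - w^2 - 4*w + 4) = (w - 1)*(w + 3)*(w^2 - 4) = (w - 1)*(w + 2)*(w + 3)*(w - 2)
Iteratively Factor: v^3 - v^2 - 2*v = (v + 1)*(v^2 - 2*v) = (v - 2)*(v + 1)*(v)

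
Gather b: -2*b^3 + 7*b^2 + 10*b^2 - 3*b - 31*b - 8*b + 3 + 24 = -2*b^3 + 17*b^2 - 42*b + 27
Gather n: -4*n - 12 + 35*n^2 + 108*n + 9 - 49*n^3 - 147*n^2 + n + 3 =-49*n^3 - 112*n^2 + 105*n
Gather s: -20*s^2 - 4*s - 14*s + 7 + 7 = -20*s^2 - 18*s + 14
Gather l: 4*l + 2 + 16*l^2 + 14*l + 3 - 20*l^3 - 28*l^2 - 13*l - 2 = -20*l^3 - 12*l^2 + 5*l + 3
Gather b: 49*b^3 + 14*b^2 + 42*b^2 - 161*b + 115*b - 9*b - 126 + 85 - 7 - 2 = 49*b^3 + 56*b^2 - 55*b - 50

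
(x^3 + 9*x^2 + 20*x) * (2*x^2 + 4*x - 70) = 2*x^5 + 22*x^4 + 6*x^3 - 550*x^2 - 1400*x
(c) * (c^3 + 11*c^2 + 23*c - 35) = c^4 + 11*c^3 + 23*c^2 - 35*c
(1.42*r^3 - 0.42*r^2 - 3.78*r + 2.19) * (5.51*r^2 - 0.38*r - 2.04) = 7.8242*r^5 - 2.8538*r^4 - 23.565*r^3 + 14.3601*r^2 + 6.879*r - 4.4676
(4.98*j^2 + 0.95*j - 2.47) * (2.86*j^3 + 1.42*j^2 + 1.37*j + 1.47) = 14.2428*j^5 + 9.7886*j^4 + 1.1074*j^3 + 5.1147*j^2 - 1.9874*j - 3.6309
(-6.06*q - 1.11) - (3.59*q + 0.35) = -9.65*q - 1.46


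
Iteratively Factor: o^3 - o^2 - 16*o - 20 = (o + 2)*(o^2 - 3*o - 10) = (o - 5)*(o + 2)*(o + 2)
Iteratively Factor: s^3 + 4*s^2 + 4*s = (s + 2)*(s^2 + 2*s) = (s + 2)^2*(s)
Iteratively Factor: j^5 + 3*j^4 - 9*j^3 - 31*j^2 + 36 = (j + 3)*(j^4 - 9*j^2 - 4*j + 12) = (j + 2)*(j + 3)*(j^3 - 2*j^2 - 5*j + 6) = (j + 2)^2*(j + 3)*(j^2 - 4*j + 3) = (j - 3)*(j + 2)^2*(j + 3)*(j - 1)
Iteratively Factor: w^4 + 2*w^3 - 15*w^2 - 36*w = (w)*(w^3 + 2*w^2 - 15*w - 36) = w*(w + 3)*(w^2 - w - 12) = w*(w + 3)^2*(w - 4)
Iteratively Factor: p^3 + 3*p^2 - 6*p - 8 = (p + 4)*(p^2 - p - 2) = (p - 2)*(p + 4)*(p + 1)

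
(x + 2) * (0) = 0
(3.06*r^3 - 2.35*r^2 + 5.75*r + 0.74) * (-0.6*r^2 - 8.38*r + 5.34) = -1.836*r^5 - 24.2328*r^4 + 32.5834*r^3 - 61.178*r^2 + 24.5038*r + 3.9516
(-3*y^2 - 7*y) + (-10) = -3*y^2 - 7*y - 10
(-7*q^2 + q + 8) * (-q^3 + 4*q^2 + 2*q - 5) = 7*q^5 - 29*q^4 - 18*q^3 + 69*q^2 + 11*q - 40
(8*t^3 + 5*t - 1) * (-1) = -8*t^3 - 5*t + 1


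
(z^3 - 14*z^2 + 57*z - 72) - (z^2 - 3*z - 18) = z^3 - 15*z^2 + 60*z - 54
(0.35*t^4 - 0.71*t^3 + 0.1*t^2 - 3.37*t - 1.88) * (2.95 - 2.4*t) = -0.84*t^5 + 2.7365*t^4 - 2.3345*t^3 + 8.383*t^2 - 5.4295*t - 5.546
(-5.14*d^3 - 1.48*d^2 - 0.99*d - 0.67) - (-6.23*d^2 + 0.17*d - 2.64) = -5.14*d^3 + 4.75*d^2 - 1.16*d + 1.97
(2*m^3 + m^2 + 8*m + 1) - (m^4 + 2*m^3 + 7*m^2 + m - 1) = -m^4 - 6*m^2 + 7*m + 2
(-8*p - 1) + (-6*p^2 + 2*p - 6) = -6*p^2 - 6*p - 7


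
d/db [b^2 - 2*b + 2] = 2*b - 2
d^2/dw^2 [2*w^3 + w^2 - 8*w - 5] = 12*w + 2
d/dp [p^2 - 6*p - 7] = 2*p - 6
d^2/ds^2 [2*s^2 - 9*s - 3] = 4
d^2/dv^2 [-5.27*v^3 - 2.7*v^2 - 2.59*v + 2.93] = -31.62*v - 5.4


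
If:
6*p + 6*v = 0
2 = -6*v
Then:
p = 1/3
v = -1/3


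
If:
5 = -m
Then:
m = -5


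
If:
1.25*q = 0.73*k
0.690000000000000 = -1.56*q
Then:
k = -0.76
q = -0.44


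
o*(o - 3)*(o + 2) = o^3 - o^2 - 6*o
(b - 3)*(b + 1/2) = b^2 - 5*b/2 - 3/2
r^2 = r^2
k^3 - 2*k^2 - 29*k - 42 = (k - 7)*(k + 2)*(k + 3)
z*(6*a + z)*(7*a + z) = 42*a^2*z + 13*a*z^2 + z^3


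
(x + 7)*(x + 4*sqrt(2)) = x^2 + 4*sqrt(2)*x + 7*x + 28*sqrt(2)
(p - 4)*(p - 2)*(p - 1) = p^3 - 7*p^2 + 14*p - 8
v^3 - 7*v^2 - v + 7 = (v - 7)*(v - 1)*(v + 1)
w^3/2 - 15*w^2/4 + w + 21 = (w/2 + 1)*(w - 6)*(w - 7/2)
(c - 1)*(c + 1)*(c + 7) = c^3 + 7*c^2 - c - 7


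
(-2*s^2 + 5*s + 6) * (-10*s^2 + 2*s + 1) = 20*s^4 - 54*s^3 - 52*s^2 + 17*s + 6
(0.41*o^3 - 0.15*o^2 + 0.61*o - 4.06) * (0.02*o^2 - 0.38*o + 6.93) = 0.0082*o^5 - 0.1588*o^4 + 2.9105*o^3 - 1.3525*o^2 + 5.7701*o - 28.1358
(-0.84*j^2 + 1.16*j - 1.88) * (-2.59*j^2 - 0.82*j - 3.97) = 2.1756*j^4 - 2.3156*j^3 + 7.2528*j^2 - 3.0636*j + 7.4636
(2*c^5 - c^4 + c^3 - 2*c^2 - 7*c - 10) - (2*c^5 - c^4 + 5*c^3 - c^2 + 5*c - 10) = -4*c^3 - c^2 - 12*c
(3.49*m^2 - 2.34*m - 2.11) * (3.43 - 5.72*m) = -19.9628*m^3 + 25.3555*m^2 + 4.043*m - 7.2373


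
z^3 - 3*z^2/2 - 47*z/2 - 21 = (z - 6)*(z + 1)*(z + 7/2)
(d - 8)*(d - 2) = d^2 - 10*d + 16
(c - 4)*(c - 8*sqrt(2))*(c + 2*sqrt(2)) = c^3 - 6*sqrt(2)*c^2 - 4*c^2 - 32*c + 24*sqrt(2)*c + 128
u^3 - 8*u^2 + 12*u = u*(u - 6)*(u - 2)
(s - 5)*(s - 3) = s^2 - 8*s + 15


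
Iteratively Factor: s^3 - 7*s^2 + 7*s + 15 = (s - 5)*(s^2 - 2*s - 3) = (s - 5)*(s - 3)*(s + 1)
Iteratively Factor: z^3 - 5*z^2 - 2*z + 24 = (z - 3)*(z^2 - 2*z - 8) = (z - 4)*(z - 3)*(z + 2)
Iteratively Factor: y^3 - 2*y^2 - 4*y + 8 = (y + 2)*(y^2 - 4*y + 4) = (y - 2)*(y + 2)*(y - 2)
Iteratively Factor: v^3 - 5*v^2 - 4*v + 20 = (v + 2)*(v^2 - 7*v + 10) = (v - 2)*(v + 2)*(v - 5)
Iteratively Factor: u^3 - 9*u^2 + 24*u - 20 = (u - 5)*(u^2 - 4*u + 4) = (u - 5)*(u - 2)*(u - 2)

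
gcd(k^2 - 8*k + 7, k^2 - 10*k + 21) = k - 7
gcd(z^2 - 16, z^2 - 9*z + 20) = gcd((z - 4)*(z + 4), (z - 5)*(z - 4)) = z - 4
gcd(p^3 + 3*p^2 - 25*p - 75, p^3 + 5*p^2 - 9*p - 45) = p^2 + 8*p + 15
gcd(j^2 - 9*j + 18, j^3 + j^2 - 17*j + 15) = j - 3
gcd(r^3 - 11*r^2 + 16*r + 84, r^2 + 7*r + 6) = 1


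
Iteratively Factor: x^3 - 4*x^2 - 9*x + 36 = (x + 3)*(x^2 - 7*x + 12) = (x - 4)*(x + 3)*(x - 3)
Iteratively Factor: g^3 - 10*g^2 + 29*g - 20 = (g - 5)*(g^2 - 5*g + 4) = (g - 5)*(g - 1)*(g - 4)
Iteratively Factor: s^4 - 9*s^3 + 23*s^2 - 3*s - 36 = (s + 1)*(s^3 - 10*s^2 + 33*s - 36) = (s - 3)*(s + 1)*(s^2 - 7*s + 12) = (s - 4)*(s - 3)*(s + 1)*(s - 3)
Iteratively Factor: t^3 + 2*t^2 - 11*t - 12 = (t - 3)*(t^2 + 5*t + 4) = (t - 3)*(t + 1)*(t + 4)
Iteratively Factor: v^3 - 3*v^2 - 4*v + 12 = (v + 2)*(v^2 - 5*v + 6) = (v - 3)*(v + 2)*(v - 2)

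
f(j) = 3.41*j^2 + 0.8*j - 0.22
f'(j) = 6.82*j + 0.8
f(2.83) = 29.35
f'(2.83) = 20.10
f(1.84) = 12.80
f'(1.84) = 13.35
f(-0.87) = 1.67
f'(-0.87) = -5.13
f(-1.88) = 10.33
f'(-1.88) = -12.02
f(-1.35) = 4.91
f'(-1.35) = -8.41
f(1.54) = 9.10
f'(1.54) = 11.30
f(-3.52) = 39.22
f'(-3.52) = -23.21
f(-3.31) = 34.49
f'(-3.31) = -21.77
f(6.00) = 127.34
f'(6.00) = 41.72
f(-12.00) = 481.22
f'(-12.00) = -81.04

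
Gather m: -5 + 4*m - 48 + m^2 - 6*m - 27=m^2 - 2*m - 80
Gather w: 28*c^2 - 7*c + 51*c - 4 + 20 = 28*c^2 + 44*c + 16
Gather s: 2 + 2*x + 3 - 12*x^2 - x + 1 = -12*x^2 + x + 6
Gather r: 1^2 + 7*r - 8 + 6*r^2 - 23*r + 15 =6*r^2 - 16*r + 8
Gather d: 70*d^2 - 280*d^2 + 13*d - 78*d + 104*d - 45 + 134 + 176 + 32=-210*d^2 + 39*d + 297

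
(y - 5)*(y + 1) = y^2 - 4*y - 5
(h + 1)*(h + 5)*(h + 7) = h^3 + 13*h^2 + 47*h + 35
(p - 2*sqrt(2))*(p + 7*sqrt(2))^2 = p^3 + 12*sqrt(2)*p^2 + 42*p - 196*sqrt(2)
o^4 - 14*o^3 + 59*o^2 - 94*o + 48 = (o - 8)*(o - 3)*(o - 2)*(o - 1)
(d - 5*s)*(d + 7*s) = d^2 + 2*d*s - 35*s^2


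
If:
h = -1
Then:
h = -1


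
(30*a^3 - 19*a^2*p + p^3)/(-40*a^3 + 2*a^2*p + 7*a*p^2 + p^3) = (-3*a + p)/(4*a + p)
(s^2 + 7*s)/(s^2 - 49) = s/(s - 7)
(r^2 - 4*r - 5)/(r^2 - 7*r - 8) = (r - 5)/(r - 8)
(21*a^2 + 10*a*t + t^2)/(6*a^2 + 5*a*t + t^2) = (7*a + t)/(2*a + t)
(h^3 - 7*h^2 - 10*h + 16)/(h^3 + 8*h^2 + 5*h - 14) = (h - 8)/(h + 7)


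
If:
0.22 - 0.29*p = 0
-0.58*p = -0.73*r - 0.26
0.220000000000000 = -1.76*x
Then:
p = 0.76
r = 0.25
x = -0.12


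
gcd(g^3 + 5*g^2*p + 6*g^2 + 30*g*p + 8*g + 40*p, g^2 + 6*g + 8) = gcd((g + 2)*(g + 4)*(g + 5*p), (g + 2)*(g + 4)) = g^2 + 6*g + 8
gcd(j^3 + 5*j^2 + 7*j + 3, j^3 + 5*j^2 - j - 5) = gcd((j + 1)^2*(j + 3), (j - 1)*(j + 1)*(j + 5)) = j + 1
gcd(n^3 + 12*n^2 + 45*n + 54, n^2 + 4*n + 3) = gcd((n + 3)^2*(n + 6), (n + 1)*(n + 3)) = n + 3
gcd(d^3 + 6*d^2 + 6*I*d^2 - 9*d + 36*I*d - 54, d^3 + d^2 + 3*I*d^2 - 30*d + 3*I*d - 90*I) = d^2 + d*(6 + 3*I) + 18*I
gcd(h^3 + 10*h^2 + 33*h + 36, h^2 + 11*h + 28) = h + 4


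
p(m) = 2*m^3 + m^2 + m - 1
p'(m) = 6*m^2 + 2*m + 1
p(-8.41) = -1128.33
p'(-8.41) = 408.55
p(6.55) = 610.48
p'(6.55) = 271.52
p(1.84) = 16.68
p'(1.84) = 24.99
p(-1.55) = -7.60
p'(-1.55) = 12.32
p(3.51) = 101.32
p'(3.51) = 81.94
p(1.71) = 13.63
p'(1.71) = 21.96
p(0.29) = -0.58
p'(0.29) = 2.08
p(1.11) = 4.08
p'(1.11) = 10.61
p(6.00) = 473.00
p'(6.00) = 229.00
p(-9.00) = -1387.00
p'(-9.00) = 469.00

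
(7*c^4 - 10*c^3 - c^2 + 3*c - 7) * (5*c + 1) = 35*c^5 - 43*c^4 - 15*c^3 + 14*c^2 - 32*c - 7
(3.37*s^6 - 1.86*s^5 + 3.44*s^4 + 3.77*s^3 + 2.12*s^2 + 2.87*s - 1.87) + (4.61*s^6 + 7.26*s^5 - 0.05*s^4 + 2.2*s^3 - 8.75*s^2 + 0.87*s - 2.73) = 7.98*s^6 + 5.4*s^5 + 3.39*s^4 + 5.97*s^3 - 6.63*s^2 + 3.74*s - 4.6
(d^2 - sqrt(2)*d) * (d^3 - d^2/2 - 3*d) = d^5 - sqrt(2)*d^4 - d^4/2 - 3*d^3 + sqrt(2)*d^3/2 + 3*sqrt(2)*d^2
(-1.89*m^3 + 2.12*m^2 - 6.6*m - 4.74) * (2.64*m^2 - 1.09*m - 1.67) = -4.9896*m^5 + 7.6569*m^4 - 16.5785*m^3 - 8.86*m^2 + 16.1886*m + 7.9158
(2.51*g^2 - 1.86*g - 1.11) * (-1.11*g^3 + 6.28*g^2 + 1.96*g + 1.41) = -2.7861*g^5 + 17.8274*g^4 - 5.5291*g^3 - 7.0773*g^2 - 4.7982*g - 1.5651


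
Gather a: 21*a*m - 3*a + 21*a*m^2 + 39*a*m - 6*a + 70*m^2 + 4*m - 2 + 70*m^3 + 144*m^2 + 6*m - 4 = a*(21*m^2 + 60*m - 9) + 70*m^3 + 214*m^2 + 10*m - 6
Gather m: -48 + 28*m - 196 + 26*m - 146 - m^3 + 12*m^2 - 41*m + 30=-m^3 + 12*m^2 + 13*m - 360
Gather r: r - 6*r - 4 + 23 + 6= 25 - 5*r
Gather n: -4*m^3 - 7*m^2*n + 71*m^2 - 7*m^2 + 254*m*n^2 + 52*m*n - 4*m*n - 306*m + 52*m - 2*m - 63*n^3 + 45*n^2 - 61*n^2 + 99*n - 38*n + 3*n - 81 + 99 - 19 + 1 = -4*m^3 + 64*m^2 - 256*m - 63*n^3 + n^2*(254*m - 16) + n*(-7*m^2 + 48*m + 64)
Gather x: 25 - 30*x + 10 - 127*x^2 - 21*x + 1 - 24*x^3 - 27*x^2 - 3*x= -24*x^3 - 154*x^2 - 54*x + 36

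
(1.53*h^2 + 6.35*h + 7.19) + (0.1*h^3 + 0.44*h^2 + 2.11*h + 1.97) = 0.1*h^3 + 1.97*h^2 + 8.46*h + 9.16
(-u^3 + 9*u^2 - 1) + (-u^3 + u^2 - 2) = -2*u^3 + 10*u^2 - 3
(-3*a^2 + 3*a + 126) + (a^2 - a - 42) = -2*a^2 + 2*a + 84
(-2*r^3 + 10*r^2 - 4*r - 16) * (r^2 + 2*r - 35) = -2*r^5 + 6*r^4 + 86*r^3 - 374*r^2 + 108*r + 560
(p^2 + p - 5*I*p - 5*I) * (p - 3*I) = p^3 + p^2 - 8*I*p^2 - 15*p - 8*I*p - 15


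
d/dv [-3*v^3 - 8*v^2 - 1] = v*(-9*v - 16)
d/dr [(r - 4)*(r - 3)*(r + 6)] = 3*r^2 - 2*r - 30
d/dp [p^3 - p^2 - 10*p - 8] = 3*p^2 - 2*p - 10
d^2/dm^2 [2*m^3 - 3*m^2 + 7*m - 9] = 12*m - 6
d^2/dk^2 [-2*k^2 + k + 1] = -4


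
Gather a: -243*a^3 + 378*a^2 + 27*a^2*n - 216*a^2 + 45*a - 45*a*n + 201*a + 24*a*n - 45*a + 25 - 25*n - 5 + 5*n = -243*a^3 + a^2*(27*n + 162) + a*(201 - 21*n) - 20*n + 20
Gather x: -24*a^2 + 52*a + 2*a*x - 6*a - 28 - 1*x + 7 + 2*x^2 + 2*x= -24*a^2 + 46*a + 2*x^2 + x*(2*a + 1) - 21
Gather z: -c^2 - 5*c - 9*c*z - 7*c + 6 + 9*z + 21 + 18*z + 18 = -c^2 - 12*c + z*(27 - 9*c) + 45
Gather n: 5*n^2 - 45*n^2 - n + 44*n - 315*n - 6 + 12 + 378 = -40*n^2 - 272*n + 384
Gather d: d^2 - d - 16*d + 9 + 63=d^2 - 17*d + 72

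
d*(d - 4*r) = d^2 - 4*d*r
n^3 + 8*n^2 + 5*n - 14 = (n - 1)*(n + 2)*(n + 7)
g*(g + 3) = g^2 + 3*g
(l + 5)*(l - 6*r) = l^2 - 6*l*r + 5*l - 30*r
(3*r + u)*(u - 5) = 3*r*u - 15*r + u^2 - 5*u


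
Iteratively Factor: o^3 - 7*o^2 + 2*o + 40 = (o - 4)*(o^2 - 3*o - 10) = (o - 5)*(o - 4)*(o + 2)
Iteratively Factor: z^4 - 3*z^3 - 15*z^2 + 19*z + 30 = (z - 2)*(z^3 - z^2 - 17*z - 15) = (z - 2)*(z + 1)*(z^2 - 2*z - 15) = (z - 2)*(z + 1)*(z + 3)*(z - 5)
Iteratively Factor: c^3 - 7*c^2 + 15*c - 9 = (c - 3)*(c^2 - 4*c + 3) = (c - 3)*(c - 1)*(c - 3)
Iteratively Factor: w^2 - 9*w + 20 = (w - 5)*(w - 4)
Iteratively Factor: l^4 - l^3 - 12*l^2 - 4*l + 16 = (l - 1)*(l^3 - 12*l - 16) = (l - 1)*(l + 2)*(l^2 - 2*l - 8) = (l - 1)*(l + 2)^2*(l - 4)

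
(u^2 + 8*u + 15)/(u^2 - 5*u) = (u^2 + 8*u + 15)/(u*(u - 5))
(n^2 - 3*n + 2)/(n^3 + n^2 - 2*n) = (n - 2)/(n*(n + 2))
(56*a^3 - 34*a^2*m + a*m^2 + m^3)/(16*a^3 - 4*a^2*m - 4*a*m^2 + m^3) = (7*a + m)/(2*a + m)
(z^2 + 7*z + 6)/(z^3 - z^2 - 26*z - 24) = (z + 6)/(z^2 - 2*z - 24)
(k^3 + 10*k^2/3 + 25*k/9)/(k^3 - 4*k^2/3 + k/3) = (9*k^2 + 30*k + 25)/(3*(3*k^2 - 4*k + 1))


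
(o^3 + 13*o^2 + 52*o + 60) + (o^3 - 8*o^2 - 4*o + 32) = 2*o^3 + 5*o^2 + 48*o + 92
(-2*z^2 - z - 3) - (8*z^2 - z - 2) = -10*z^2 - 1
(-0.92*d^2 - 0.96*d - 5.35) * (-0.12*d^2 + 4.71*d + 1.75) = 0.1104*d^4 - 4.218*d^3 - 5.4896*d^2 - 26.8785*d - 9.3625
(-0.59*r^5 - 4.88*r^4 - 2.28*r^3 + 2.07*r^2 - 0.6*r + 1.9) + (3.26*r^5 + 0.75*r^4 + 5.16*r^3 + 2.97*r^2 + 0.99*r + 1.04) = 2.67*r^5 - 4.13*r^4 + 2.88*r^3 + 5.04*r^2 + 0.39*r + 2.94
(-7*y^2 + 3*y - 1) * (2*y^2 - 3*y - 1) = -14*y^4 + 27*y^3 - 4*y^2 + 1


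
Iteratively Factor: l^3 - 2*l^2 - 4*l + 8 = (l - 2)*(l^2 - 4) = (l - 2)*(l + 2)*(l - 2)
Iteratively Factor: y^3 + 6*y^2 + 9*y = (y)*(y^2 + 6*y + 9) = y*(y + 3)*(y + 3)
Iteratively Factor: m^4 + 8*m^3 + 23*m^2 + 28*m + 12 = (m + 1)*(m^3 + 7*m^2 + 16*m + 12) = (m + 1)*(m + 2)*(m^2 + 5*m + 6) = (m + 1)*(m + 2)^2*(m + 3)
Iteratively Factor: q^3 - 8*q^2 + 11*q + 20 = (q - 5)*(q^2 - 3*q - 4) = (q - 5)*(q + 1)*(q - 4)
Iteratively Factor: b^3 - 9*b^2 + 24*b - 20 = (b - 5)*(b^2 - 4*b + 4) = (b - 5)*(b - 2)*(b - 2)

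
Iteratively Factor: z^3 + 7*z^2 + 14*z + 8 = (z + 2)*(z^2 + 5*z + 4) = (z + 1)*(z + 2)*(z + 4)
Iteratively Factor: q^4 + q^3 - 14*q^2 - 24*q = (q + 3)*(q^3 - 2*q^2 - 8*q) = q*(q + 3)*(q^2 - 2*q - 8) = q*(q - 4)*(q + 3)*(q + 2)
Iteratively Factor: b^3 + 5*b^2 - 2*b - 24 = (b + 4)*(b^2 + b - 6) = (b + 3)*(b + 4)*(b - 2)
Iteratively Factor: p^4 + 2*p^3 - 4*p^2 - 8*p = (p + 2)*(p^3 - 4*p) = p*(p + 2)*(p^2 - 4) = p*(p - 2)*(p + 2)*(p + 2)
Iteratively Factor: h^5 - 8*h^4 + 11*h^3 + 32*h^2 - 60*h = (h + 2)*(h^4 - 10*h^3 + 31*h^2 - 30*h) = (h - 2)*(h + 2)*(h^3 - 8*h^2 + 15*h) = h*(h - 2)*(h + 2)*(h^2 - 8*h + 15) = h*(h - 5)*(h - 2)*(h + 2)*(h - 3)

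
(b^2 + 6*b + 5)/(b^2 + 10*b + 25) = (b + 1)/(b + 5)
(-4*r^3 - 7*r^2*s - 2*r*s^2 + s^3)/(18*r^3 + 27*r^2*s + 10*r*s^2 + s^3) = (-4*r^2 - 3*r*s + s^2)/(18*r^2 + 9*r*s + s^2)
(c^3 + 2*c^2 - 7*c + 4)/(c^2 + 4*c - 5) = (c^2 + 3*c - 4)/(c + 5)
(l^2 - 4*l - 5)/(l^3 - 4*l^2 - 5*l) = 1/l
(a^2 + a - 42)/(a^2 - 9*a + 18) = (a + 7)/(a - 3)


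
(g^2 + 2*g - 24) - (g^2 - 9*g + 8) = 11*g - 32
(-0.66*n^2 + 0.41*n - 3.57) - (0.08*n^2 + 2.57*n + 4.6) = -0.74*n^2 - 2.16*n - 8.17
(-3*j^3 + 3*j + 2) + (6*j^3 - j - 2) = 3*j^3 + 2*j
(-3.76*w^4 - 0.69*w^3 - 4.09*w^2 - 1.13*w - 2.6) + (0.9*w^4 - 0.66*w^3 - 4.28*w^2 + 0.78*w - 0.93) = -2.86*w^4 - 1.35*w^3 - 8.37*w^2 - 0.35*w - 3.53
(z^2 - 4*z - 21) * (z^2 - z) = z^4 - 5*z^3 - 17*z^2 + 21*z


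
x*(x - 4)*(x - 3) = x^3 - 7*x^2 + 12*x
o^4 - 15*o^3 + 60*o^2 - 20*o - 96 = (o - 8)*(o - 6)*(o - 2)*(o + 1)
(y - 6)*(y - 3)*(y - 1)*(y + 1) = y^4 - 9*y^3 + 17*y^2 + 9*y - 18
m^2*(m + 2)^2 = m^4 + 4*m^3 + 4*m^2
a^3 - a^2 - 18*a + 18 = (a - 1)*(a - 3*sqrt(2))*(a + 3*sqrt(2))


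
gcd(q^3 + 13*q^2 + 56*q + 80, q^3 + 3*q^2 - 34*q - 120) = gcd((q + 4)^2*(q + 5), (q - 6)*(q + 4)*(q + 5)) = q^2 + 9*q + 20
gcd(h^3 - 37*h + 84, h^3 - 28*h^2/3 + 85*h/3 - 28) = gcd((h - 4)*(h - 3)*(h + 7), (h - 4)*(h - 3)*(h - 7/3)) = h^2 - 7*h + 12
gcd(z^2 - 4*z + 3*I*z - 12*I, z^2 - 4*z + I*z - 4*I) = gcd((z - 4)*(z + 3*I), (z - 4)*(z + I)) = z - 4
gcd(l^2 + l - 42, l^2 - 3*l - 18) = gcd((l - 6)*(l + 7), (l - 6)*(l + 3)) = l - 6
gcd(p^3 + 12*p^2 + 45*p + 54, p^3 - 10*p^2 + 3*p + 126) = p + 3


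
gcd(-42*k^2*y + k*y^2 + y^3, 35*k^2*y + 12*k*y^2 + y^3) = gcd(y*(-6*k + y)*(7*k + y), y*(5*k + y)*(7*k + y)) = 7*k*y + y^2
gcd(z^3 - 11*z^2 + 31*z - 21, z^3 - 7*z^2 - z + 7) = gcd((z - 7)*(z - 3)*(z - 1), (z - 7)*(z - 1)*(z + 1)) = z^2 - 8*z + 7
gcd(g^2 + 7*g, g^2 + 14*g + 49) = g + 7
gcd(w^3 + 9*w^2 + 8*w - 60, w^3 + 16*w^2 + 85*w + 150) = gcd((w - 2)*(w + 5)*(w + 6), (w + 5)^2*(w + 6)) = w^2 + 11*w + 30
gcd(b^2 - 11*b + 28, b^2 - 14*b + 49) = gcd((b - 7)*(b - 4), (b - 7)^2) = b - 7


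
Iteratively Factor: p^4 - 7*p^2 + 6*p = (p + 3)*(p^3 - 3*p^2 + 2*p) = (p - 2)*(p + 3)*(p^2 - p) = p*(p - 2)*(p + 3)*(p - 1)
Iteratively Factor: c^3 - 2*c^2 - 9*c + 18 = (c - 2)*(c^2 - 9) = (c - 2)*(c + 3)*(c - 3)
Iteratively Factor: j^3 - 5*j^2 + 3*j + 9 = (j + 1)*(j^2 - 6*j + 9) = (j - 3)*(j + 1)*(j - 3)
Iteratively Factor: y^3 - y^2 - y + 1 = (y + 1)*(y^2 - 2*y + 1) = (y - 1)*(y + 1)*(y - 1)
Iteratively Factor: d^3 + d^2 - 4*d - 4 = (d + 1)*(d^2 - 4) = (d - 2)*(d + 1)*(d + 2)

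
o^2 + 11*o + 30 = (o + 5)*(o + 6)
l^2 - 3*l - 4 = (l - 4)*(l + 1)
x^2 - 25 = (x - 5)*(x + 5)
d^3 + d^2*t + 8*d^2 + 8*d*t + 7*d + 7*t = (d + 1)*(d + 7)*(d + t)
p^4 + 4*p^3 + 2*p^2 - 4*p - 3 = (p - 1)*(p + 1)^2*(p + 3)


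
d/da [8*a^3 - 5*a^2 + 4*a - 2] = 24*a^2 - 10*a + 4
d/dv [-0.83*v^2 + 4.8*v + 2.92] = 4.8 - 1.66*v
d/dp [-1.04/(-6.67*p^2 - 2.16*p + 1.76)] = (-13.8736*p - 2.2464)/(6.67*p^2 + 2.16*p - 1.76)^2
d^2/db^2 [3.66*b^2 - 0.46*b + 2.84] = 7.32000000000000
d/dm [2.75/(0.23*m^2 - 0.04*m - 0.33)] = (0.11 - 1.265*m)/(-0.23*m^2 + 0.04*m + 0.33)^2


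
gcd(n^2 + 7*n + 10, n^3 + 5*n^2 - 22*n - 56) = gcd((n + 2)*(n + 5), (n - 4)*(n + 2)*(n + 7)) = n + 2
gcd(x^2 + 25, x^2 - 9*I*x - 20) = x - 5*I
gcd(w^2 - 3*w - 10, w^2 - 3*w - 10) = w^2 - 3*w - 10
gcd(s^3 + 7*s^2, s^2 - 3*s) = s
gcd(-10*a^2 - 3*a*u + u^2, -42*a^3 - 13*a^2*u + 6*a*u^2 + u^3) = 2*a + u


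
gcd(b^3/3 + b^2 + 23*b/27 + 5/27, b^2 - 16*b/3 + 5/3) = 1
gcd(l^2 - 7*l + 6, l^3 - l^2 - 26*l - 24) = l - 6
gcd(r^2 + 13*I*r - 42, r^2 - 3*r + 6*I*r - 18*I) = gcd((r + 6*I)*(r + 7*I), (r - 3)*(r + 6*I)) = r + 6*I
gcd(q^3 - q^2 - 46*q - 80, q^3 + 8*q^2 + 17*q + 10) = q^2 + 7*q + 10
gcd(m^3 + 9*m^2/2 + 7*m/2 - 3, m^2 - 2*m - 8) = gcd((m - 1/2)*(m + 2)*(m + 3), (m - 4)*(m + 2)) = m + 2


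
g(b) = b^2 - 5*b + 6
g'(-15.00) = -35.00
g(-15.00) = 306.00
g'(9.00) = 13.00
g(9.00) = 42.00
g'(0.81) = -3.38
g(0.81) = 2.61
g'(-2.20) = -9.40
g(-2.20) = 21.84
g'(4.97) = 4.94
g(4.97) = 5.85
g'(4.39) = 3.78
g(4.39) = 3.32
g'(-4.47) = -13.94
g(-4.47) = 48.33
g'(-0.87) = -6.74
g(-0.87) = 11.11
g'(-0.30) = -5.60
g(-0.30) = 7.59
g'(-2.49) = -9.98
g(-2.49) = 24.65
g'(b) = 2*b - 5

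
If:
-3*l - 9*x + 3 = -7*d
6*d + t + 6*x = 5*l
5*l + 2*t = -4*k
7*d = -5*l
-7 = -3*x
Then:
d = 45/28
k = 2269/112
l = -9/4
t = -977/28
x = 7/3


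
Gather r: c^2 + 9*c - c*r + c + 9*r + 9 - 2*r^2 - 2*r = c^2 + 10*c - 2*r^2 + r*(7 - c) + 9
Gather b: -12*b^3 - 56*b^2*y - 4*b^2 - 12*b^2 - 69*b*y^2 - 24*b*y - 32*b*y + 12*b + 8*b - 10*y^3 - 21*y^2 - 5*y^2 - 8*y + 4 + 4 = -12*b^3 + b^2*(-56*y - 16) + b*(-69*y^2 - 56*y + 20) - 10*y^3 - 26*y^2 - 8*y + 8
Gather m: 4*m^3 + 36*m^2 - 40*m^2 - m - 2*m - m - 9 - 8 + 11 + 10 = 4*m^3 - 4*m^2 - 4*m + 4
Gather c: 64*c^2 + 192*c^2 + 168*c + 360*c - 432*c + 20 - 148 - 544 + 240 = 256*c^2 + 96*c - 432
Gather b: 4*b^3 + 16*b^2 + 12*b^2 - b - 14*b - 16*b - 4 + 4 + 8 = 4*b^3 + 28*b^2 - 31*b + 8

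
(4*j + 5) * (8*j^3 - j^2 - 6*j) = 32*j^4 + 36*j^3 - 29*j^2 - 30*j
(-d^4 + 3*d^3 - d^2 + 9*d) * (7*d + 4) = -7*d^5 + 17*d^4 + 5*d^3 + 59*d^2 + 36*d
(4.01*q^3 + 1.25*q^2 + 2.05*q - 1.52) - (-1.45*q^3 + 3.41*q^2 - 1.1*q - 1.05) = 5.46*q^3 - 2.16*q^2 + 3.15*q - 0.47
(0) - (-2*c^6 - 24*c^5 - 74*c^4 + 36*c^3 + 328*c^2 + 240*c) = 2*c^6 + 24*c^5 + 74*c^4 - 36*c^3 - 328*c^2 - 240*c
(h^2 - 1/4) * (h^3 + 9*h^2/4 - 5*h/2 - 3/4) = h^5 + 9*h^4/4 - 11*h^3/4 - 21*h^2/16 + 5*h/8 + 3/16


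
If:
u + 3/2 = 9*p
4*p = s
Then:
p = u/9 + 1/6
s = 4*u/9 + 2/3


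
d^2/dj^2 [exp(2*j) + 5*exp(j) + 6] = (4*exp(j) + 5)*exp(j)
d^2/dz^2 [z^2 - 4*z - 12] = 2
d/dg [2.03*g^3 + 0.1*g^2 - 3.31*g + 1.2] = 6.09*g^2 + 0.2*g - 3.31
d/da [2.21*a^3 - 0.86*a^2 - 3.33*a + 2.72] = 6.63*a^2 - 1.72*a - 3.33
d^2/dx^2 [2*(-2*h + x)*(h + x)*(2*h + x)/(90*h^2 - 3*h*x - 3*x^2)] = 8*h^2*(-328*h^3 - 1164*h^2*x + 6*h*x^2 - 13*x^3)/(3*(-27000*h^6 + 2700*h^5*x + 2610*h^4*x^2 - 179*h^3*x^3 - 87*h^2*x^4 + 3*h*x^5 + x^6))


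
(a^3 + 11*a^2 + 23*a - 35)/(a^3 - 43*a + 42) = (a + 5)/(a - 6)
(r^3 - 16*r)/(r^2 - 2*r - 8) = r*(r + 4)/(r + 2)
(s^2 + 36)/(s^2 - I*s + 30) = (s + 6*I)/(s + 5*I)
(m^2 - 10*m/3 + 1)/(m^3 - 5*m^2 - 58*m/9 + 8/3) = 3*(m - 3)/(3*m^2 - 14*m - 24)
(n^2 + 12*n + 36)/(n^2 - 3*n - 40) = (n^2 + 12*n + 36)/(n^2 - 3*n - 40)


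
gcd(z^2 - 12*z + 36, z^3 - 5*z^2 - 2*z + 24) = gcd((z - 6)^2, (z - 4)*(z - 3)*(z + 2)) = 1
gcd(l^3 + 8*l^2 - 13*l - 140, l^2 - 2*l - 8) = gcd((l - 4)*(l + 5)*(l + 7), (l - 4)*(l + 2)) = l - 4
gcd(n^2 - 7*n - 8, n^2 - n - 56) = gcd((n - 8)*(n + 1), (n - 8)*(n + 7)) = n - 8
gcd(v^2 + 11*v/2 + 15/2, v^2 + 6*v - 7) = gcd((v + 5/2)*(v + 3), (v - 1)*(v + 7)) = 1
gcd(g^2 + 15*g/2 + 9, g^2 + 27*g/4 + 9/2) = g + 6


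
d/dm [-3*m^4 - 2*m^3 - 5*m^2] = 2*m*(-6*m^2 - 3*m - 5)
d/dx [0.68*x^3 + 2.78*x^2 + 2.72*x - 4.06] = 2.04*x^2 + 5.56*x + 2.72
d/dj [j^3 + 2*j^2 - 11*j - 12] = 3*j^2 + 4*j - 11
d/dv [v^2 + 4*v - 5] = 2*v + 4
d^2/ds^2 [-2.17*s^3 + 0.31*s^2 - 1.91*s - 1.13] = 0.62 - 13.02*s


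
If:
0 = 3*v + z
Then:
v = -z/3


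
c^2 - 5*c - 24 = (c - 8)*(c + 3)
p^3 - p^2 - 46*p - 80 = (p - 8)*(p + 2)*(p + 5)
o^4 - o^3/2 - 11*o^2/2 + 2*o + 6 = (o - 2)*(o - 3/2)*(o + 1)*(o + 2)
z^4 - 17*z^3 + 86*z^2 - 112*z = z*(z - 8)*(z - 7)*(z - 2)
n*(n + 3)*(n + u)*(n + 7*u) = n^4 + 8*n^3*u + 3*n^3 + 7*n^2*u^2 + 24*n^2*u + 21*n*u^2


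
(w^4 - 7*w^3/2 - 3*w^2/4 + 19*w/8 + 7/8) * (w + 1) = w^5 - 5*w^4/2 - 17*w^3/4 + 13*w^2/8 + 13*w/4 + 7/8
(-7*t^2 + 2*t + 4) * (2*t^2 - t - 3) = -14*t^4 + 11*t^3 + 27*t^2 - 10*t - 12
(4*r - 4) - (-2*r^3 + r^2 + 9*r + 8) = 2*r^3 - r^2 - 5*r - 12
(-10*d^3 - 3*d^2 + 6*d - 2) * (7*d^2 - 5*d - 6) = -70*d^5 + 29*d^4 + 117*d^3 - 26*d^2 - 26*d + 12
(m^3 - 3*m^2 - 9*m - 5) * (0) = 0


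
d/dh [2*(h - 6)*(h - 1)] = 4*h - 14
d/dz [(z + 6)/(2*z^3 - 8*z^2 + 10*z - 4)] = (-z^2 - 8*z + 16)/(z^5 - 7*z^4 + 19*z^3 - 25*z^2 + 16*z - 4)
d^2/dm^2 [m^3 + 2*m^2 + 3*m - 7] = 6*m + 4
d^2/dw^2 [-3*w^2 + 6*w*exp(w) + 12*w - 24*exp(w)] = 6*w*exp(w) - 12*exp(w) - 6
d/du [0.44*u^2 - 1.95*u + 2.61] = 0.88*u - 1.95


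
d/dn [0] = 0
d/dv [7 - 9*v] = -9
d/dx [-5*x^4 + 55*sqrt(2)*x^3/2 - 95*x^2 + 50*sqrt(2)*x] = -20*x^3 + 165*sqrt(2)*x^2/2 - 190*x + 50*sqrt(2)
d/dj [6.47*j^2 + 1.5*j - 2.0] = 12.94*j + 1.5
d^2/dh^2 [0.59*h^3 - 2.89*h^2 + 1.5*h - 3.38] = 3.54*h - 5.78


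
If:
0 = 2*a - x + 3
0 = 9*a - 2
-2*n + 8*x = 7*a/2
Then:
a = 2/9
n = 241/18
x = 31/9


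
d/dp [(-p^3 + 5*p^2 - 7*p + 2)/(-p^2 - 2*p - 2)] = (p^4 + 4*p^3 - 11*p^2 - 16*p + 18)/(p^4 + 4*p^3 + 8*p^2 + 8*p + 4)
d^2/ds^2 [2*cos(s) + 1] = -2*cos(s)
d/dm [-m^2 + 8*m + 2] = 8 - 2*m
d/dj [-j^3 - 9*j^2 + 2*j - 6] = -3*j^2 - 18*j + 2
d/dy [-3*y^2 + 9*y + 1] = 9 - 6*y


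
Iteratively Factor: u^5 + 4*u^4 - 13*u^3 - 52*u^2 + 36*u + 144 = (u + 2)*(u^4 + 2*u^3 - 17*u^2 - 18*u + 72) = (u + 2)*(u + 3)*(u^3 - u^2 - 14*u + 24) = (u - 2)*(u + 2)*(u + 3)*(u^2 + u - 12) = (u - 2)*(u + 2)*(u + 3)*(u + 4)*(u - 3)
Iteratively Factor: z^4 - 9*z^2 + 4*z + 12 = (z + 1)*(z^3 - z^2 - 8*z + 12) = (z - 2)*(z + 1)*(z^2 + z - 6) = (z - 2)*(z + 1)*(z + 3)*(z - 2)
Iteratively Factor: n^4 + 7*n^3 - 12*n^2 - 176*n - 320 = (n + 4)*(n^3 + 3*n^2 - 24*n - 80) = (n + 4)^2*(n^2 - n - 20) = (n + 4)^3*(n - 5)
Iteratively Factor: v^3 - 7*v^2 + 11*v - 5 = (v - 1)*(v^2 - 6*v + 5) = (v - 5)*(v - 1)*(v - 1)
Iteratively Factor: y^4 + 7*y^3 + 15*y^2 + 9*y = (y)*(y^3 + 7*y^2 + 15*y + 9) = y*(y + 3)*(y^2 + 4*y + 3) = y*(y + 3)^2*(y + 1)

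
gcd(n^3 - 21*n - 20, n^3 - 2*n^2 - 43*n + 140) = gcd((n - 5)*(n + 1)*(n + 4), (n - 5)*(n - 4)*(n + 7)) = n - 5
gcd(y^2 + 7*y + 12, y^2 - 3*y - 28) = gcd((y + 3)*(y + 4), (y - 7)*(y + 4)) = y + 4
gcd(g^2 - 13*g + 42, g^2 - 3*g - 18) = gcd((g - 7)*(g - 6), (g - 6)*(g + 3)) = g - 6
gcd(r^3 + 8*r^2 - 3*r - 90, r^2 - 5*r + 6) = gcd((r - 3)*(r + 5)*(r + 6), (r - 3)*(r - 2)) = r - 3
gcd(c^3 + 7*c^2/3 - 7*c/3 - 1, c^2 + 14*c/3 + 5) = c + 3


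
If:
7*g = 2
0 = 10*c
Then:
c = 0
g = 2/7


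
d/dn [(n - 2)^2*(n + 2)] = (n - 2)*(3*n + 2)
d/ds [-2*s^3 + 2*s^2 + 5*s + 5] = -6*s^2 + 4*s + 5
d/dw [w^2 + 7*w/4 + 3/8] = 2*w + 7/4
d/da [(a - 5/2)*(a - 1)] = 2*a - 7/2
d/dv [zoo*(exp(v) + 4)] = zoo*exp(v)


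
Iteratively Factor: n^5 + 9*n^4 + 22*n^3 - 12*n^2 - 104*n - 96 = (n - 2)*(n^4 + 11*n^3 + 44*n^2 + 76*n + 48) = (n - 2)*(n + 2)*(n^3 + 9*n^2 + 26*n + 24) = (n - 2)*(n + 2)*(n + 3)*(n^2 + 6*n + 8) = (n - 2)*(n + 2)*(n + 3)*(n + 4)*(n + 2)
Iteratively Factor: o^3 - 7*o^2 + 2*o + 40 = (o + 2)*(o^2 - 9*o + 20) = (o - 5)*(o + 2)*(o - 4)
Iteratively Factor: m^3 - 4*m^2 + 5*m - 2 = (m - 1)*(m^2 - 3*m + 2) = (m - 1)^2*(m - 2)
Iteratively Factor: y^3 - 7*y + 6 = (y + 3)*(y^2 - 3*y + 2) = (y - 2)*(y + 3)*(y - 1)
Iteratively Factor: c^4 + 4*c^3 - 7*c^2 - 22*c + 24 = (c - 1)*(c^3 + 5*c^2 - 2*c - 24) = (c - 1)*(c + 3)*(c^2 + 2*c - 8) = (c - 2)*(c - 1)*(c + 3)*(c + 4)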